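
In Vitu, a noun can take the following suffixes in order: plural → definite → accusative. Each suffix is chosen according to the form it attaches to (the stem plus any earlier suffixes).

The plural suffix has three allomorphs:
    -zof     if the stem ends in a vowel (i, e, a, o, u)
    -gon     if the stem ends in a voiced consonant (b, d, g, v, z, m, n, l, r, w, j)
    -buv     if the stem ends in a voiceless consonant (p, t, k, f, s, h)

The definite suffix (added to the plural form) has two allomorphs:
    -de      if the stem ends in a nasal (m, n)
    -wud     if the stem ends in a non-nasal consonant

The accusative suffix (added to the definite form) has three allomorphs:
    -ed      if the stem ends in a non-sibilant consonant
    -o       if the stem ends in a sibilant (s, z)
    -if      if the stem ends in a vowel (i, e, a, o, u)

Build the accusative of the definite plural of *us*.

usbuvwuded

The final sound of *us* is /s/, which is a voiceless consonant, so the plural suffix is -buv, giving *usbuv*.
The plural form *usbuv*: final consonant = /v/, non-nasal → -wud → *usbuvwud*.
The definite form *usbuvwud* — final sound /d/ (a non-sibilant consonant) → -ed → *usbuvwuded*.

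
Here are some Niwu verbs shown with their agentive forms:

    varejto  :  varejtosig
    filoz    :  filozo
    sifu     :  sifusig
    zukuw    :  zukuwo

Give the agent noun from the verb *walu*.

Looking at the final sound of each stem: -o when the stem ends in a consonant (*filoz*, *zukuw*); -sig when the stem ends in a vowel (*varejto*, *sifu*).
The final sound of *walu* is /u/, which is a vowel, so the suffix is -sig, giving *walusig*.

walusig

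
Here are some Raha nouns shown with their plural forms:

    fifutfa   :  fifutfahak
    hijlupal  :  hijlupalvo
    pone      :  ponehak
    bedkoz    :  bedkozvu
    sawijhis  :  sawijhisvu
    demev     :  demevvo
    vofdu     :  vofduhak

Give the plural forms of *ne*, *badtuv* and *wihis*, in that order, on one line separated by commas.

nehak, badtuvvo, wihisvu

The pattern is sibilance of the final sound: -vu when the stem ends in a sibilant (*bedkoz*, *sawijhis*); -vo when the stem ends in a non-sibilant consonant (*hijlupal*, *demev*); -hak when the stem ends in a vowel (*fifutfa*, *pone*, *vofdu*).
The final sound of *ne* is /e/, which is a vowel, so the suffix is -hak, giving *nehak*.
*badtuv*: final sound = /v/, a non-sibilant consonant → -vo → *badtuvvo*.
The final sound of *wihis* is /s/, which is a sibilant, so the suffix is -vu, giving *wihisvu*.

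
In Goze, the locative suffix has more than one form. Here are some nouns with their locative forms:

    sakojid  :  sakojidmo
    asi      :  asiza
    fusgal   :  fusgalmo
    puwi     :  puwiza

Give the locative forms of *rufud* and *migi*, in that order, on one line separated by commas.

The alternation tracks the final sound of the stem — -mo when the stem ends in a consonant (*sakojid*, *fusgal*); -za when the stem ends in a vowel (*asi*, *puwi*).
Since the final sound of *rufud* is /d/ (a consonant), it takes -mo, giving *rufudmo*.
The final sound of *migi* is /i/, which is a vowel, so the suffix is -za, giving *migiza*.

rufudmo, migiza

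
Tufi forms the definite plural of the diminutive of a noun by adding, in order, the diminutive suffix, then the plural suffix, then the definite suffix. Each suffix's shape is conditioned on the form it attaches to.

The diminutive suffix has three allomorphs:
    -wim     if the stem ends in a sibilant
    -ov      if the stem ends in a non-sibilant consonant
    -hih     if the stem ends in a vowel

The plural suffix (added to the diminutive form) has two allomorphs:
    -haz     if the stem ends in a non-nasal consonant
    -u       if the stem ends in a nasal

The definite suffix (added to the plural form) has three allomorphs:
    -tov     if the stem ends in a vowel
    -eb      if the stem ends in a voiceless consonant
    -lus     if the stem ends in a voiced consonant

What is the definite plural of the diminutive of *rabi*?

rabihihhazlus

The final sound of *rabi* is /i/, which is a vowel, so the diminutive suffix is -hih, giving *rabihih*.
The diminutive form *rabihih* — final consonant /h/ (non-nasal) → -haz → *rabihihhaz*.
Since the final sound of the plural form *rabihihhaz* is /z/ (a voiced consonant), it takes -lus, giving *rabihihhazlus*.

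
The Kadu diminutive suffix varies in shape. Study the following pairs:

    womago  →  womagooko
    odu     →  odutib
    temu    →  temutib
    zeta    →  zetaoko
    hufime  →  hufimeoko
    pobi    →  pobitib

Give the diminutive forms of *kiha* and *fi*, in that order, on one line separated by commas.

kihaoko, fitib

Looking at the last vowel of each stem: -tib when the last vowel of the stem is a high vowel (*odu*, *temu*, *pobi*); -oko when the last vowel of the stem is a non-high vowel (*womago*, *zeta*, *hufime*).
Since the last vowel of *kiha* is /a/ (a non-high vowel), it takes -oko, giving *kihaoko*.
*fi* — last vowel /i/ (a high vowel) → -tib → *fitib*.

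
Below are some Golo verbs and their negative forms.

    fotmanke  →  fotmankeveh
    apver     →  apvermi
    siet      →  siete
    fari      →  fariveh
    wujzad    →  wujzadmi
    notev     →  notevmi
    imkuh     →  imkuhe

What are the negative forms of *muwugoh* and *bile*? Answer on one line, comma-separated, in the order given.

muwugohe, bileveh

The alternation tracks the final sound of the stem — -e when the stem ends in a voiceless consonant (*siet*, *imkuh*); -mi when the stem ends in a voiced consonant (*apver*, *wujzad*, *notev*); -veh when the stem ends in a vowel (*fotmanke*, *fari*).
Since the final sound of *muwugoh* is /h/ (a voiceless consonant), it takes -e, giving *muwugohe*.
The final sound of *bile* is /e/, which is a vowel, so the suffix is -veh, giving *bileveh*.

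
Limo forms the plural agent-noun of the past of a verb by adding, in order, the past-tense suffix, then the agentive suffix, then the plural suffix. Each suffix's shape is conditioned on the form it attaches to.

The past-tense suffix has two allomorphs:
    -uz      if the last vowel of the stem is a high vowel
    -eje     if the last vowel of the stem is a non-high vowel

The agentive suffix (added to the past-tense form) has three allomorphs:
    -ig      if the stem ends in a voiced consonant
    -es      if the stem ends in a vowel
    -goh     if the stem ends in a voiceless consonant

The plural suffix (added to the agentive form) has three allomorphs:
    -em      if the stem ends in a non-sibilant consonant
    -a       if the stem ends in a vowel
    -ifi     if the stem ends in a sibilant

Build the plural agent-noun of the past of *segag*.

*segag*: last vowel = /a/, a non-high vowel → -eje → *segageje*.
The past-tense form *segageje*: final sound = /e/, a vowel → -es → *segagejees*.
The final sound of the agentive form *segagejees* is /s/, which is a sibilant, so the plural suffix is -ifi, giving *segagejeesifi*.

segagejeesifi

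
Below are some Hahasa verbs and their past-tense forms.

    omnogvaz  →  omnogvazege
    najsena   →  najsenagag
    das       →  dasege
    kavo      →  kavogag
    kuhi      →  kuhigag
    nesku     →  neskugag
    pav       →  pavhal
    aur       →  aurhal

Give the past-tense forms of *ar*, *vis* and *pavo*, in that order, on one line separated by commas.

The suffix is conditioned by the final sound: -ege when the stem ends in a sibilant (*omnogvaz*, *das*); -hal when the stem ends in a non-sibilant consonant (*pav*, *aur*); -gag when the stem ends in a vowel (*najsena*, *kavo*, *kuhi*, *nesku*).
Since the final sound of *ar* is /r/ (a non-sibilant consonant), it takes -hal, giving *arhal*.
*vis*: final sound = /s/, a sibilant → -ege → *visege*.
The final sound of *pavo* is /o/, which is a vowel, so the suffix is -gag, giving *pavogag*.

arhal, visege, pavogag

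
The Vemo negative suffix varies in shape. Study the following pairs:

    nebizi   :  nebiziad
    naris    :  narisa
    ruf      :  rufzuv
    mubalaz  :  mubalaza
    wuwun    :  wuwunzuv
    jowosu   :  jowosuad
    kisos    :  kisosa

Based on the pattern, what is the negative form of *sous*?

The pattern is sibilance of the final sound: -a when the stem ends in a sibilant (*naris*, *mubalaz*, *kisos*); -zuv when the stem ends in a non-sibilant consonant (*ruf*, *wuwun*); -ad when the stem ends in a vowel (*nebizi*, *jowosu*).
*sous*: final sound = /s/, a sibilant → -a → *sousa*.

sousa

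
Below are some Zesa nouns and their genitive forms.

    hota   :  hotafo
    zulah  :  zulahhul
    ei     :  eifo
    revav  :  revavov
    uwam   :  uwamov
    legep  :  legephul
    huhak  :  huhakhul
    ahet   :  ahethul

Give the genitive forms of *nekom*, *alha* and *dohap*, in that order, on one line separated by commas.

nekomov, alhafo, dohaphul

The pattern is voicing of the final sound: -hul when the stem ends in a voiceless consonant (*zulah*, *legep*, *huhak*, *ahet*); -ov when the stem ends in a voiced consonant (*revav*, *uwam*); -fo when the stem ends in a vowel (*hota*, *ei*).
*nekom* — final sound /m/ (a voiced consonant) → -ov → *nekomov*.
*alha*: final sound = /a/, a vowel → -fo → *alhafo*.
Since the final sound of *dohap* is /p/ (a voiceless consonant), it takes -hul, giving *dohaphul*.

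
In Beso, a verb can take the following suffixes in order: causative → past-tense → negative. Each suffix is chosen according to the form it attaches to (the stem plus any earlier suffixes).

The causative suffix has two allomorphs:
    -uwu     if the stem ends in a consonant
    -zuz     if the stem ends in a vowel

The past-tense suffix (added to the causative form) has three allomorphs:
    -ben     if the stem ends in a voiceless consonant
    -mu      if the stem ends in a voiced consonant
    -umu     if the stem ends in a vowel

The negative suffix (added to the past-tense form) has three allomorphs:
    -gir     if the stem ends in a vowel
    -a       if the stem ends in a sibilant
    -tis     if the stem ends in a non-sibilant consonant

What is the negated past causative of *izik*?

izikuwuumugir

*izik*: final sound = /k/, a consonant → -uwu → *izikuwu*.
The causative form *izikuwu*: final sound = /u/, a vowel → -umu → *izikuwuumu*.
The past-tense form *izikuwuumu*: final sound = /u/, a vowel → -gir → *izikuwuumugir*.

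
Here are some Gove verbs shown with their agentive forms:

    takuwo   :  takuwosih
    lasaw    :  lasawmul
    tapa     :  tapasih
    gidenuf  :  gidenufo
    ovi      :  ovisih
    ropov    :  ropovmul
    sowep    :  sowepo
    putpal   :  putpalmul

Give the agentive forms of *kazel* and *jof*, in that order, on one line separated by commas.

kazelmul, jofo

Looking at the final sound of each stem: -o when the stem ends in a voiceless consonant (*gidenuf*, *sowep*); -mul when the stem ends in a voiced consonant (*lasaw*, *ropov*, *putpal*); -sih when the stem ends in a vowel (*takuwo*, *tapa*, *ovi*).
The final sound of *kazel* is /l/, which is a voiced consonant, so the suffix is -mul, giving *kazelmul*.
The final sound of *jof* is /f/, which is a voiceless consonant, so the suffix is -o, giving *jofo*.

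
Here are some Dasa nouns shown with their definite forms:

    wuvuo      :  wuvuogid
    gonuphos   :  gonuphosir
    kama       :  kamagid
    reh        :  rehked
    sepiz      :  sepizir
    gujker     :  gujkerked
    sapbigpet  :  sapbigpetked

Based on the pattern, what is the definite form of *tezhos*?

The alternation tracks the final sound of the stem — -ir when the stem ends in a sibilant (*gonuphos*, *sepiz*); -ked when the stem ends in a non-sibilant consonant (*reh*, *gujker*, *sapbigpet*); -gid when the stem ends in a vowel (*wuvuo*, *kama*).
Since the final sound of *tezhos* is /s/ (a sibilant), it takes -ir, giving *tezhosir*.

tezhosir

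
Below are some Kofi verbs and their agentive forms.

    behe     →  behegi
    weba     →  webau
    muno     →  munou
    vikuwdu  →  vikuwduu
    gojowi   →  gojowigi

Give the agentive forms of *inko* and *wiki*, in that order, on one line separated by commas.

inkou, wikigi

Looking at the last vowel of each stem: -gi when the last vowel of the stem is a front vowel (*behe*, *gojowi*); -u when the last vowel of the stem is a back vowel (*weba*, *muno*, *vikuwdu*).
*inko*: last vowel = /o/, a back vowel → -u → *inkou*.
*wiki* — last vowel /i/ (a front vowel) → -gi → *wikigi*.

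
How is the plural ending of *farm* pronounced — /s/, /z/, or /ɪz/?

/z/

The stem *farm* ends in a voiced non-sibilant sound.
The plural suffix surfaces as /ɪz/ after sibilants, /s/ after other voiceless consonants, and /z/ after other voiced sounds.
So the plural -s on *farm* is pronounced /z/.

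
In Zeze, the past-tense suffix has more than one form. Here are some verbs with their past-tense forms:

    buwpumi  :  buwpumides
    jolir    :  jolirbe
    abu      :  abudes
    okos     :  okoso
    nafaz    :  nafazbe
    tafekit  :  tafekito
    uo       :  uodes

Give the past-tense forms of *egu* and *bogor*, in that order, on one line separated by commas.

egudes, bogorbe

The suffix is conditioned by the final sound: -o when the stem ends in a voiceless consonant (*okos*, *tafekit*); -be when the stem ends in a voiced consonant (*jolir*, *nafaz*); -des when the stem ends in a vowel (*buwpumi*, *abu*, *uo*).
The final sound of *egu* is /u/, which is a vowel, so the suffix is -des, giving *egudes*.
Since the final sound of *bogor* is /r/ (a voiced consonant), it takes -be, giving *bogorbe*.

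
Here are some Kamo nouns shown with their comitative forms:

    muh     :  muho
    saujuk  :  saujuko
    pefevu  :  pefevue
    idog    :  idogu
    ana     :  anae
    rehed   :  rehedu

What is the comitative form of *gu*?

gue

The pattern is voicing of the final sound: -o when the stem ends in a voiceless consonant (*muh*, *saujuk*); -u when the stem ends in a voiced consonant (*idog*, *rehed*); -e when the stem ends in a vowel (*pefevu*, *ana*).
The final sound of *gu* is /u/, which is a vowel, so the suffix is -e, giving *gue*.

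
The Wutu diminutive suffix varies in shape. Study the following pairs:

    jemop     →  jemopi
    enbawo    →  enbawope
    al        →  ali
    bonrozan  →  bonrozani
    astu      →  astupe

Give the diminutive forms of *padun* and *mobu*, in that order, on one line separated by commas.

The alternation tracks the final sound of the stem — -i when the stem ends in a consonant (*jemop*, *al*, *bonrozan*); -pe when the stem ends in a vowel (*enbawo*, *astu*).
*padun* — final sound /n/ (a consonant) → -i → *paduni*.
*mobu*: final sound = /u/, a vowel → -pe → *mobupe*.

paduni, mobupe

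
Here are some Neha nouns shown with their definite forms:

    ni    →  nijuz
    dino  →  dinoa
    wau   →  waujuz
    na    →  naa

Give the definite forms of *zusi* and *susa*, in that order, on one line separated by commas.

zusijuz, susaa

The suffix is conditioned by the last vowel: -juz when the last vowel of the stem is a high vowel (*ni*, *wau*); -a when the last vowel of the stem is a non-high vowel (*dino*, *na*).
*zusi* — last vowel /i/ (a high vowel) → -juz → *zusijuz*.
The last vowel of *susa* is /a/, which is a non-high vowel, so the suffix is -a, giving *susaa*.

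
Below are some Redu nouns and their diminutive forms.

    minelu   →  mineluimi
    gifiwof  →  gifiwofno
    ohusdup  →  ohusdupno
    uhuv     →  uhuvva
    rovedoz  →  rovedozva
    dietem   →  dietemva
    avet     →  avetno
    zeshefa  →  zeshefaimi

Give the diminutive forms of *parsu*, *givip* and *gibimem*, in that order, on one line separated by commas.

The suffix is conditioned by the final sound: -no when the stem ends in a voiceless consonant (*gifiwof*, *ohusdup*, *avet*); -va when the stem ends in a voiced consonant (*uhuv*, *rovedoz*, *dietem*); -imi when the stem ends in a vowel (*minelu*, *zeshefa*).
*parsu* — final sound /u/ (a vowel) → -imi → *parsuimi*.
*givip*: final sound = /p/, a voiceless consonant → -no → *givipno*.
*gibimem*: final sound = /m/, a voiced consonant → -va → *gibimemva*.

parsuimi, givipno, gibimemva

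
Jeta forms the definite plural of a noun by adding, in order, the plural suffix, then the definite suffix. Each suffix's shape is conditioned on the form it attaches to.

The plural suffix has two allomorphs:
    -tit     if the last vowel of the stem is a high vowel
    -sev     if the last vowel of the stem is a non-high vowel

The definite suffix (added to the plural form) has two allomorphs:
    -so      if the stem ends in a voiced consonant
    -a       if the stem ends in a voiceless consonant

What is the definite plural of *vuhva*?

Since the last vowel of *vuhva* is /a/ (a non-high vowel), it takes -sev, giving *vuhvasev*.
The plural form *vuhvasev* — final consonant /v/ (voiced) → -so → *vuhvasevso*.

vuhvasevso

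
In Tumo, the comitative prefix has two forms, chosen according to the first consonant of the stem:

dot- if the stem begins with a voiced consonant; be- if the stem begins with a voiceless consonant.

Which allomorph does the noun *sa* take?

be-

Since the first consonant of *sa* is /s/ (voiceless), it takes be-.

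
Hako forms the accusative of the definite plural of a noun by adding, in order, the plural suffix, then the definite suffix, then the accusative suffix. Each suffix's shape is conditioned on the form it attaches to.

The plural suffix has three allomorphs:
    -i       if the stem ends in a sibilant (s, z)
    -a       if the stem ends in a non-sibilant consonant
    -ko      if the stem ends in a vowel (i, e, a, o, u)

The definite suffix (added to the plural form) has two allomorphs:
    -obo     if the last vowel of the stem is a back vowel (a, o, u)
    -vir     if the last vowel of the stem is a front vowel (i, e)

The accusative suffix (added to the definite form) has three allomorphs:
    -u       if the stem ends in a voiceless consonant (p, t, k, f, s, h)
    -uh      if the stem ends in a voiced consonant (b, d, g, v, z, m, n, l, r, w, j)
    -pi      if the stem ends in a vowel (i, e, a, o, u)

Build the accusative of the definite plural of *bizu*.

The final sound of *bizu* is /u/, which is a vowel, so the plural suffix is -ko, giving *bizuko*.
The plural form *bizuko*: last vowel = /o/, a back vowel → -obo → *bizukoobo*.
The final sound of the definite form *bizukoobo* is /o/, which is a vowel, so the accusative suffix is -pi, giving *bizukoobopi*.

bizukoobopi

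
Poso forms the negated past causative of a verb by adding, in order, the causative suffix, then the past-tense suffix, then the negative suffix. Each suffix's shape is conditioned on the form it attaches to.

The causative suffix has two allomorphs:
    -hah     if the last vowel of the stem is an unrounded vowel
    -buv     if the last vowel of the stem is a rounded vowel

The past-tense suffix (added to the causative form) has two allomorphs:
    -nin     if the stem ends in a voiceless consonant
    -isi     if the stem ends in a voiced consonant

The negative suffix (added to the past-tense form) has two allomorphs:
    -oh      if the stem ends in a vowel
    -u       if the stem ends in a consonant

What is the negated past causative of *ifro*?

ifrobuvisioh

*ifro*: last vowel = /o/, a rounded vowel → -buv → *ifrobuv*.
Since the final consonant of the causative form *ifrobuv* is /v/ (voiced), it takes -isi, giving *ifrobuvisi*.
The past-tense form *ifrobuvisi*: final sound = /i/, a vowel → -oh → *ifrobuvisioh*.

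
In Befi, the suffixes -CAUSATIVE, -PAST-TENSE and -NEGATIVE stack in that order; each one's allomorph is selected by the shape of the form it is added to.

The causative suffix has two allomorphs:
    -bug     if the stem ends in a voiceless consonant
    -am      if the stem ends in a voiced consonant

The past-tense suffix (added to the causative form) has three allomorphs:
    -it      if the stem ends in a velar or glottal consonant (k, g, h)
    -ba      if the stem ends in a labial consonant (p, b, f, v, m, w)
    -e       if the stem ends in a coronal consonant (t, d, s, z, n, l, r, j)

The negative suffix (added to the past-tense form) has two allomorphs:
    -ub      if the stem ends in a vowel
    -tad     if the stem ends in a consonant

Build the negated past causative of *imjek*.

imjekbugittad

*imjek* — final consonant /k/ (voiceless) → -bug → *imjekbug*.
The causative form *imjekbug*: final consonant = /g/, velar/glottal → -it → *imjekbugit*.
The past-tense form *imjekbugit* — final sound /t/ (a consonant) → -tad → *imjekbugittad*.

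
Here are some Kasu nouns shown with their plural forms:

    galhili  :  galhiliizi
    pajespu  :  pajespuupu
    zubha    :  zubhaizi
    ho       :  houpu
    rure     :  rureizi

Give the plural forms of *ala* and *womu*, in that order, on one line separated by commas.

The alternation tracks the last vowel of the stem — -upu when the last vowel of the stem is a rounded vowel (*pajespu*, *ho*); -izi when the last vowel of the stem is an unrounded vowel (*galhili*, *zubha*, *rure*).
*ala*: last vowel = /a/, an unrounded vowel → -izi → *alaizi*.
Since the last vowel of *womu* is /u/ (a rounded vowel), it takes -upu, giving *womuupu*.

alaizi, womuupu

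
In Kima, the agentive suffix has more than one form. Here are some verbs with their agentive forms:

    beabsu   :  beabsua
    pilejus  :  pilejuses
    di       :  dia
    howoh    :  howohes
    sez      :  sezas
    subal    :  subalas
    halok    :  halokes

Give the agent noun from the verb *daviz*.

The pattern is voicing of the final sound: -es when the stem ends in a voiceless consonant (*pilejus*, *howoh*, *halok*); -as when the stem ends in a voiced consonant (*sez*, *subal*); -a when the stem ends in a vowel (*beabsu*, *di*).
Since the final sound of *daviz* is /z/ (a voiced consonant), it takes -as, giving *davizas*.

davizas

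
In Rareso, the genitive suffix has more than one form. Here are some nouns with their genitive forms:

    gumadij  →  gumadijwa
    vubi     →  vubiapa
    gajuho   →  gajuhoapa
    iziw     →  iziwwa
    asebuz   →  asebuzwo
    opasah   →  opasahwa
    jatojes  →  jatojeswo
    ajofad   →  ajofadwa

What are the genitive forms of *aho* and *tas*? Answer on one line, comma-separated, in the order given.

The alternation tracks the final sound of the stem — -wo when the stem ends in a sibilant (*asebuz*, *jatojes*); -wa when the stem ends in a non-sibilant consonant (*gumadij*, *iziw*, *opasah*, *ajofad*); -apa when the stem ends in a vowel (*vubi*, *gajuho*).
*aho*: final sound = /o/, a vowel → -apa → *ahoapa*.
*tas*: final sound = /s/, a sibilant → -wo → *taswo*.

ahoapa, taswo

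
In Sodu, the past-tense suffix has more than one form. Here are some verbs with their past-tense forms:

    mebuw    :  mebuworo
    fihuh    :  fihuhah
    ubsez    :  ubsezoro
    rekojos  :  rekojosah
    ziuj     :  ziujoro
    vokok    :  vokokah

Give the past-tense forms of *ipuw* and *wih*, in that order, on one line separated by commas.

The pattern is voicing of the final consonant: -ah when the stem ends in a voiceless consonant (*fihuh*, *rekojos*, *vokok*); -oro when the stem ends in a voiced consonant (*mebuw*, *ubsez*, *ziuj*).
Since the final consonant of *ipuw* is /w/ (voiced), it takes -oro, giving *ipuworo*.
*wih* — final consonant /h/ (voiceless) → -ah → *wihah*.

ipuworo, wihah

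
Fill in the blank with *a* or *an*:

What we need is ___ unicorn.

The indefinite article is chosen by the initial *sound* of the following word, not its spelling.
*unicorn* begins with the sound /juː/ (u pronounced /juː/) — a consonant sound.
So the article is *a*: What we need is a unicorn.

a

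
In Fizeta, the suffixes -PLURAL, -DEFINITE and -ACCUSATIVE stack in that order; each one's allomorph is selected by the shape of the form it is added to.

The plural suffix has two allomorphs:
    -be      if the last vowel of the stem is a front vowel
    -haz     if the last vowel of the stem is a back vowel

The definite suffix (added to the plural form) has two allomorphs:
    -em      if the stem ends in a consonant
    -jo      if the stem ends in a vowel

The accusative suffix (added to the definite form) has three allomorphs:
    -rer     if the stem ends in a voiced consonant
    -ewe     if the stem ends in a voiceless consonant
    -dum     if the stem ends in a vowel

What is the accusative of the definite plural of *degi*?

degibejodum

Since the last vowel of *degi* is /i/ (a front vowel), it takes -be, giving *degibe*.
Since the final sound of the plural form *degibe* is /e/ (a vowel), it takes -jo, giving *degibejo*.
The definite form *degibejo*: final sound = /o/, a vowel → -dum → *degibejodum*.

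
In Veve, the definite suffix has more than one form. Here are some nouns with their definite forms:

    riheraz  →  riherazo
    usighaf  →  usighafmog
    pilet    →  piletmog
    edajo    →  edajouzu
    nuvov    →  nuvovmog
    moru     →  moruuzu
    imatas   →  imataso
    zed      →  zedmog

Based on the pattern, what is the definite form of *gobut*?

The pattern is sibilance of the final sound: -o when the stem ends in a sibilant (*riheraz*, *imatas*); -mog when the stem ends in a non-sibilant consonant (*usighaf*, *pilet*, *nuvov*, *zed*); -uzu when the stem ends in a vowel (*edajo*, *moru*).
*gobut*: final sound = /t/, a non-sibilant consonant → -mog → *gobutmog*.

gobutmog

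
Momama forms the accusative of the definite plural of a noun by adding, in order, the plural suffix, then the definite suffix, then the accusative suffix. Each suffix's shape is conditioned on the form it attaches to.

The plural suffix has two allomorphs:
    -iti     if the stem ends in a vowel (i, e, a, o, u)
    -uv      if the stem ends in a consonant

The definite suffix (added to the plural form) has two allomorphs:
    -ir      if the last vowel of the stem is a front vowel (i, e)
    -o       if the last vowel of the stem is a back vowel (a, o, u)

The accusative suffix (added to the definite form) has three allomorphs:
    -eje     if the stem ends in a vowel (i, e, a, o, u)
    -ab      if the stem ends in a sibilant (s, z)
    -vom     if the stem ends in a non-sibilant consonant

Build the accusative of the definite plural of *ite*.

iteitiirvom

The final sound of *ite* is /e/, which is a vowel, so the plural suffix is -iti, giving *iteiti*.
The plural form *iteiti* — last vowel /i/ (a front vowel) → -ir → *iteitiir*.
The definite form *iteitiir* — final sound /r/ (a non-sibilant consonant) → -vom → *iteitiirvom*.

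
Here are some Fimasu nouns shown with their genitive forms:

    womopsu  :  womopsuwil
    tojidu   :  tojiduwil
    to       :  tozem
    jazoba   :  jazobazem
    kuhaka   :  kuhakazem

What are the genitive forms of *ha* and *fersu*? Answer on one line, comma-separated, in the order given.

hazem, fersuwil

The pattern is height harmony: -wil when the last vowel of the stem is a high vowel (*womopsu*, *tojidu*); -zem when the last vowel of the stem is a non-high vowel (*to*, *jazoba*, *kuhaka*).
The last vowel of *ha* is /a/, which is a non-high vowel, so the suffix is -zem, giving *hazem*.
*fersu*: last vowel = /u/, a high vowel → -wil → *fersuwil*.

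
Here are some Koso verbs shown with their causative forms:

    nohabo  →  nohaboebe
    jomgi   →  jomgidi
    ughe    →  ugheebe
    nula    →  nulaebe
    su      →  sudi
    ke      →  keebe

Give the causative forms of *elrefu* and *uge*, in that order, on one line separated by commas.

The alternation tracks the last vowel of the stem — -di when the last vowel of the stem is a high vowel (*jomgi*, *su*); -ebe when the last vowel of the stem is a non-high vowel (*nohabo*, *ughe*, *nula*, *ke*).
Since the last vowel of *elrefu* is /u/ (a high vowel), it takes -di, giving *elrefudi*.
Since the last vowel of *uge* is /e/ (a non-high vowel), it takes -ebe, giving *ugeebe*.

elrefudi, ugeebe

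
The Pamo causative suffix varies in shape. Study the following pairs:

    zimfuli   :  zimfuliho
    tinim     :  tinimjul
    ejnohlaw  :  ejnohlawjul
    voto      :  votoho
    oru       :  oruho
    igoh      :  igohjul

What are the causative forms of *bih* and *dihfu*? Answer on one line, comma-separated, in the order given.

The pattern is consonant vs. vowel: -jul when the stem ends in a consonant (*tinim*, *ejnohlaw*, *igoh*); -ho when the stem ends in a vowel (*zimfuli*, *voto*, *oru*).
The final sound of *bih* is /h/, which is a consonant, so the suffix is -jul, giving *bihjul*.
The final sound of *dihfu* is /u/, which is a vowel, so the suffix is -ho, giving *dihfuho*.

bihjul, dihfuho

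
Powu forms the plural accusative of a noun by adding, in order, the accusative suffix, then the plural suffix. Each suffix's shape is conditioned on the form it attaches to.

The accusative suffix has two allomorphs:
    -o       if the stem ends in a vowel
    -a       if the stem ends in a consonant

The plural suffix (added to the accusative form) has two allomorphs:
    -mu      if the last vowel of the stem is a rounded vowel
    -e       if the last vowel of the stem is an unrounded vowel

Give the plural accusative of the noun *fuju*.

fujuomu

Since the final sound of *fuju* is /u/ (a vowel), it takes -o, giving *fujuo*.
The last vowel of the accusative form *fujuo* is /o/, which is a rounded vowel, so the plural suffix is -mu, giving *fujuomu*.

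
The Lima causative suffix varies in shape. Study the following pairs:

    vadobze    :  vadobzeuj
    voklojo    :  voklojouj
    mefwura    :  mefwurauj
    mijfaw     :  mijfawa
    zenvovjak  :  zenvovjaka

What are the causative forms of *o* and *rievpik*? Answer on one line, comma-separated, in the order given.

ouj, rievpika

Looking at the final sound of each stem: -a when the stem ends in a consonant (*mijfaw*, *zenvovjak*); -uj when the stem ends in a vowel (*vadobze*, *voklojo*, *mefwura*).
The final sound of *o* is /o/, which is a vowel, so the suffix is -uj, giving *ouj*.
*rievpik*: final sound = /k/, a consonant → -a → *rievpika*.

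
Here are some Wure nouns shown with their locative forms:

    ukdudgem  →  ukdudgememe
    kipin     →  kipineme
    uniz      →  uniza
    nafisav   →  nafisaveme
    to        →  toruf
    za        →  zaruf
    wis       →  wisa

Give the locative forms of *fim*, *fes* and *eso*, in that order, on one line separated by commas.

fimeme, fesa, esoruf

The alternation tracks the final sound of the stem — -a when the stem ends in a sibilant (*uniz*, *wis*); -eme when the stem ends in a non-sibilant consonant (*ukdudgem*, *kipin*, *nafisav*); -ruf when the stem ends in a vowel (*to*, *za*).
The final sound of *fim* is /m/, which is a non-sibilant consonant, so the suffix is -eme, giving *fimeme*.
*fes*: final sound = /s/, a sibilant → -a → *fesa*.
The final sound of *eso* is /o/, which is a vowel, so the suffix is -ruf, giving *esoruf*.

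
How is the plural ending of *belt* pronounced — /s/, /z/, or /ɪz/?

The stem *belt* ends in a voiceless non-sibilant consonant.
The plural suffix surfaces as /ɪz/ after sibilants, /s/ after other voiceless consonants, and /z/ after other voiced sounds.
So the plural -s on *belt* is pronounced /s/.

/s/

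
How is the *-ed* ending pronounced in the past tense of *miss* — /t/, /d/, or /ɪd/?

The stem *miss* ends in a voiceless consonant other than /t/.
The -ed suffix is realized as /ɪd/ after /t, d/; as /t/ after other voiceless consonants; and as /d/ after other voiced sounds.
So -ed on *miss* is pronounced /t/.

/t/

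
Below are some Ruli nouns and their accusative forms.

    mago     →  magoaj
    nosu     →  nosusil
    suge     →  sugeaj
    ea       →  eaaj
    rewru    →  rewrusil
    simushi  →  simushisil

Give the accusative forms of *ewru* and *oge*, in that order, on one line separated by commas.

The alternation tracks the last vowel of the stem — -sil when the last vowel of the stem is a high vowel (*nosu*, *rewru*, *simushi*); -aj when the last vowel of the stem is a non-high vowel (*mago*, *suge*, *ea*).
*ewru*: last vowel = /u/, a high vowel → -sil → *ewrusil*.
The last vowel of *oge* is /e/, which is a non-high vowel, so the suffix is -aj, giving *ogeaj*.

ewrusil, ogeaj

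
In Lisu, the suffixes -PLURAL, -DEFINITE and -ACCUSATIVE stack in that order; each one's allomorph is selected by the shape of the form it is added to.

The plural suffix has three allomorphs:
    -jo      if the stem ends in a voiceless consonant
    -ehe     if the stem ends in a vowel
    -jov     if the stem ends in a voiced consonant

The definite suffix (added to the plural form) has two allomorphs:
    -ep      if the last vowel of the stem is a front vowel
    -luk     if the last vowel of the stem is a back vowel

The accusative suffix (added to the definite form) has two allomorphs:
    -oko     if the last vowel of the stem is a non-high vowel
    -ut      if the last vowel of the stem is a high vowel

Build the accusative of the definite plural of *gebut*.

gebutjolukut

*gebut* — final sound /t/ (a voiceless consonant) → -jo → *gebutjo*.
The last vowel of the plural form *gebutjo* is /o/, which is a back vowel, so the definite suffix is -luk, giving *gebutjoluk*.
The last vowel of the definite form *gebutjoluk* is /u/, which is a high vowel, so the accusative suffix is -ut, giving *gebutjolukut*.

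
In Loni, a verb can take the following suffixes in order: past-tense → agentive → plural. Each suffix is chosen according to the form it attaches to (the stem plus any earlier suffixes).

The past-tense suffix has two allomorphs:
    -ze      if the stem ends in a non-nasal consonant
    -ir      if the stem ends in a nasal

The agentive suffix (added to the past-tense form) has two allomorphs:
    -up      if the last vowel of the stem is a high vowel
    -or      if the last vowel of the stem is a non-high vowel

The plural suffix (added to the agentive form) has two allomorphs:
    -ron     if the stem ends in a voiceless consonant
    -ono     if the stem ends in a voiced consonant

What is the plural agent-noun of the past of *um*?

umirupron

Since the final consonant of *um* is /m/ (a nasal), it takes -ir, giving *umir*.
The past-tense form *umir*: last vowel = /i/, a high vowel → -up → *umirup*.
The agentive form *umirup*: final consonant = /p/, voiceless → -ron → *umirupron*.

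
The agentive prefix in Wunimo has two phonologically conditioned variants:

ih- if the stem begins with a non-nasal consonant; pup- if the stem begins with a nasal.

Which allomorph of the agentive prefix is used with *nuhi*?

*nuhi* — first consonant /n/ (a nasal) → pup-.

pup-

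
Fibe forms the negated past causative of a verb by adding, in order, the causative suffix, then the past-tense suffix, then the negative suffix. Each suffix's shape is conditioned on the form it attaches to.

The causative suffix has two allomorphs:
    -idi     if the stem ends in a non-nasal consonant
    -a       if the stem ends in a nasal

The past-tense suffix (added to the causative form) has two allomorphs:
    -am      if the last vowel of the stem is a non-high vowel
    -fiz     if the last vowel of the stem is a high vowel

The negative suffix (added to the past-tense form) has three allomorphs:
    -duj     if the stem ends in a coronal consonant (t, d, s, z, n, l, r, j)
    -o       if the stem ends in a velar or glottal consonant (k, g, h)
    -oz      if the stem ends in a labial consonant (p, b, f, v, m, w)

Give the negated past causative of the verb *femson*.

femsonaamoz

*femson* — final consonant /n/ (a nasal) → -a → *femsona*.
The last vowel of the causative form *femsona* is /a/, which is a non-high vowel, so the past-tense suffix is -am, giving *femsonaam*.
The final consonant of the past-tense form *femsonaam* is /m/, which is labial, so the negative suffix is -oz, giving *femsonaamoz*.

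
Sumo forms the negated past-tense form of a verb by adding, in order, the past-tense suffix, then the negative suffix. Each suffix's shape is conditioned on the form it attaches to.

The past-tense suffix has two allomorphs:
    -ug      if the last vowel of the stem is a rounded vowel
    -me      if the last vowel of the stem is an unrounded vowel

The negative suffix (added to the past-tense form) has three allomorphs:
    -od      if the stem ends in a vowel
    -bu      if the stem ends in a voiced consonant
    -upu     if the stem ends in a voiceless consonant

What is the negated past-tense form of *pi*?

pimeod

Since the last vowel of *pi* is /i/ (an unrounded vowel), it takes -me, giving *pime*.
The final sound of the past-tense form *pime* is /e/, which is a vowel, so the negative suffix is -od, giving *pimeod*.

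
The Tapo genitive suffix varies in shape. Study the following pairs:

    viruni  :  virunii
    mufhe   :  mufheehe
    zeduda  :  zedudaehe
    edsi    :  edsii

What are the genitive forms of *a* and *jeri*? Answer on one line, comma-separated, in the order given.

The alternation tracks the last vowel of the stem — -i when the last vowel of the stem is a high vowel (*viruni*, *edsi*); -ehe when the last vowel of the stem is a non-high vowel (*mufhe*, *zeduda*).
*a*: last vowel = /a/, a non-high vowel → -ehe → *aehe*.
The last vowel of *jeri* is /i/, which is a high vowel, so the suffix is -i, giving *jerii*.

aehe, jerii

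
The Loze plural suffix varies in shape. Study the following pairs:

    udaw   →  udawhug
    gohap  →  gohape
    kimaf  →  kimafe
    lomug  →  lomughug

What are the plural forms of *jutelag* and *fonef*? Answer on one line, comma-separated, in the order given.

jutelaghug, fonefe

The pattern is voicing of the final consonant: -e when the stem ends in a voiceless consonant (*gohap*, *kimaf*); -hug when the stem ends in a voiced consonant (*udaw*, *lomug*).
The final consonant of *jutelag* is /g/, which is voiced, so the suffix is -hug, giving *jutelaghug*.
*fonef*: final consonant = /f/, voiceless → -e → *fonefe*.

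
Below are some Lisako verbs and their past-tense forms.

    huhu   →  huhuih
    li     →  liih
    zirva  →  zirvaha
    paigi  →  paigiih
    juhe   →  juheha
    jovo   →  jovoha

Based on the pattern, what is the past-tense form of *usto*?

ustoha

The suffix is conditioned by the last vowel: -ih when the last vowel of the stem is a high vowel (*huhu*, *li*, *paigi*); -ha when the last vowel of the stem is a non-high vowel (*zirva*, *juhe*, *jovo*).
*usto*: last vowel = /o/, a non-high vowel → -ha → *ustoha*.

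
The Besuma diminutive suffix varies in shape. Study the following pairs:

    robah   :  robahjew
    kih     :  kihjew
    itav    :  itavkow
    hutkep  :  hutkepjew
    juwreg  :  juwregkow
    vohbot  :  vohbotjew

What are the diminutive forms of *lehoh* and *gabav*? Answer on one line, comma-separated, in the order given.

lehohjew, gabavkow

The alternation tracks the final consonant of the stem — -jew when the stem ends in a voiceless consonant (*robah*, *kih*, *hutkep*, *vohbot*); -kow when the stem ends in a voiced consonant (*itav*, *juwreg*).
*lehoh*: final consonant = /h/, voiceless → -jew → *lehohjew*.
Since the final consonant of *gabav* is /v/ (voiced), it takes -kow, giving *gabavkow*.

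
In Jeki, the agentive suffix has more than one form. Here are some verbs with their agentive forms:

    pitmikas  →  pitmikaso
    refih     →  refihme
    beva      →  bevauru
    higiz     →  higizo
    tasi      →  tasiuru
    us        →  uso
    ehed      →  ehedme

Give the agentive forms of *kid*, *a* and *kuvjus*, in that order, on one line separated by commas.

Looking at the final sound of each stem: -o when the stem ends in a sibilant (*pitmikas*, *higiz*, *us*); -me when the stem ends in a non-sibilant consonant (*refih*, *ehed*); -uru when the stem ends in a vowel (*beva*, *tasi*).
Since the final sound of *kid* is /d/ (a non-sibilant consonant), it takes -me, giving *kidme*.
*a*: final sound = /a/, a vowel → -uru → *auru*.
*kuvjus*: final sound = /s/, a sibilant → -o → *kuvjuso*.

kidme, auru, kuvjuso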